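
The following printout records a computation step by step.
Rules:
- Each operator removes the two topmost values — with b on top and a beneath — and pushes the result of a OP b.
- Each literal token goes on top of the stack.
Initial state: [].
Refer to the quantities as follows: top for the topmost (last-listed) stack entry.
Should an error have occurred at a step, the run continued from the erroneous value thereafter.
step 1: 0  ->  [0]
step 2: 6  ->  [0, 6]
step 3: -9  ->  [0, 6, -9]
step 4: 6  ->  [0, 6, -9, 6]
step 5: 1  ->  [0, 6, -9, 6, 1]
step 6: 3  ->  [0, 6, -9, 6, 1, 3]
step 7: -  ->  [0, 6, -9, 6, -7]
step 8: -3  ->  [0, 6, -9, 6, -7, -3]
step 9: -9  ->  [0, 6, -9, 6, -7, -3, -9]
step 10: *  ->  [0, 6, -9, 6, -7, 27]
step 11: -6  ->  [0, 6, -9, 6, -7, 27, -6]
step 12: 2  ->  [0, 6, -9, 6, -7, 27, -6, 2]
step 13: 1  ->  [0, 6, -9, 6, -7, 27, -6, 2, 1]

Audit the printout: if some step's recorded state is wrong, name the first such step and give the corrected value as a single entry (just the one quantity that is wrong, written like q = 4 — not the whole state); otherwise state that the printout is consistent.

Recomputing the run from the initial state:
step 1: [0]
step 2: [0, 6]
step 3: [0, 6, -9]
step 4: [0, 6, -9, 6]
step 5: [0, 6, -9, 6, 1]
step 6: [0, 6, -9, 6, 1, 3]
step 7: [0, 6, -9, 6, -2]
step 8: [0, 6, -9, 6, -2, -3]
step 9: [0, 6, -9, 6, -2, -3, -9]
step 10: [0, 6, -9, 6, -2, 27]
step 11: [0, 6, -9, 6, -2, 27, -6]
step 12: [0, 6, -9, 6, -2, 27, -6, 2]
step 13: [0, 6, -9, 6, -2, 27, -6, 2, 1]
The first disagreement with the printout is at step 7, where the value should be top = -2.

step 7, top = -2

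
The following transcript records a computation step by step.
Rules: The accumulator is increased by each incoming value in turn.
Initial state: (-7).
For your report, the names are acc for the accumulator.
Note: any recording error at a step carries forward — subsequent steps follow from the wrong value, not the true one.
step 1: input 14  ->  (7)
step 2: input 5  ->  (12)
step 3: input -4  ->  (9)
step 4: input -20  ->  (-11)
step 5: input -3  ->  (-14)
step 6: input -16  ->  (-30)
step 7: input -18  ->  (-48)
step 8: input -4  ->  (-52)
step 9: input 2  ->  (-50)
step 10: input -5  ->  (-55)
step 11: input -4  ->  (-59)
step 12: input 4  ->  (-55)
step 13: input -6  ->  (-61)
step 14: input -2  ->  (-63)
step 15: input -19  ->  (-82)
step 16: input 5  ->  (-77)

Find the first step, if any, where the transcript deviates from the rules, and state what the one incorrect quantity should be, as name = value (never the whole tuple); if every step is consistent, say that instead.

step 3, acc = 8

step 1: acc = -7 + 14 = 7 -> matches
step 2: acc = 7 + 5 = 12 -> consistent with the transcript
step 3: acc = 12 + -4 = 8 -> not what was recorded
Conclusion: step 3 carries the first error; the entry should be acc = 8.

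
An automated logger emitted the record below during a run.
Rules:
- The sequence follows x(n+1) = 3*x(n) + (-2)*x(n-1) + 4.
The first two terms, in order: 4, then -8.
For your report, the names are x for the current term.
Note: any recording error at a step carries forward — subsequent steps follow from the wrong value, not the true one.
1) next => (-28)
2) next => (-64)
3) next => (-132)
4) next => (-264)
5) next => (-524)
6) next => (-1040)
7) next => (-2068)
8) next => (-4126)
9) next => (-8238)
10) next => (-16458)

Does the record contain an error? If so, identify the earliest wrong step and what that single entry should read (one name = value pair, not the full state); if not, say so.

1. x = 3*(-8) + (-2)*(4) + (4) = -28 (verified)
2. x = 3*(-28) + (-2)*(-8) + (4) = -64 (checks out)
3. x = 3*(-64) + (-2)*(-28) + (4) = -132 (verified)
4. x = 3*(-132) + (-2)*(-64) + (4) = -264 (consistent with the record)
5. x = 3*(-264) + (-2)*(-132) + (4) = -524 (same as recorded)
6. x = 3*(-524) + (-2)*(-264) + (4) = -1040 (in agreement)
7. x = 3*(-1040) + (-2)*(-524) + (4) = -2068 (no discrepancy)
8. x = 3*(-2068) + (-2)*(-1040) + (4) = -4120 (the recorded entry deviates here)
First incorrect step: 8; the correct value is x = -4120.

step 8, x = -4120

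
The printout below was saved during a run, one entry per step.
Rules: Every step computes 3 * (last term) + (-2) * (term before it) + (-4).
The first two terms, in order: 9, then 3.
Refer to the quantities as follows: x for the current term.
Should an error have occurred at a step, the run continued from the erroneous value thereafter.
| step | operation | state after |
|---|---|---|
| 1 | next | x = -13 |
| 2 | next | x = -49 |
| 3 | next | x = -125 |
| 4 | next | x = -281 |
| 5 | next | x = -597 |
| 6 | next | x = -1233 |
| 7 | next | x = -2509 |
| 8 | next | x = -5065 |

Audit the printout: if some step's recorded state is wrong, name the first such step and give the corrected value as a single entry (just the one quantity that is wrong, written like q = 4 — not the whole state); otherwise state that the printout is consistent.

no error

Recomputing the run from the initial state:
step 1: x = -13
step 2: x = -49
step 3: x = -125
step 4: x = -281
step 5: x = -597
step 6: x = -1233
step 7: x = -2509
step 8: x = -5065
This matches the printout at every step.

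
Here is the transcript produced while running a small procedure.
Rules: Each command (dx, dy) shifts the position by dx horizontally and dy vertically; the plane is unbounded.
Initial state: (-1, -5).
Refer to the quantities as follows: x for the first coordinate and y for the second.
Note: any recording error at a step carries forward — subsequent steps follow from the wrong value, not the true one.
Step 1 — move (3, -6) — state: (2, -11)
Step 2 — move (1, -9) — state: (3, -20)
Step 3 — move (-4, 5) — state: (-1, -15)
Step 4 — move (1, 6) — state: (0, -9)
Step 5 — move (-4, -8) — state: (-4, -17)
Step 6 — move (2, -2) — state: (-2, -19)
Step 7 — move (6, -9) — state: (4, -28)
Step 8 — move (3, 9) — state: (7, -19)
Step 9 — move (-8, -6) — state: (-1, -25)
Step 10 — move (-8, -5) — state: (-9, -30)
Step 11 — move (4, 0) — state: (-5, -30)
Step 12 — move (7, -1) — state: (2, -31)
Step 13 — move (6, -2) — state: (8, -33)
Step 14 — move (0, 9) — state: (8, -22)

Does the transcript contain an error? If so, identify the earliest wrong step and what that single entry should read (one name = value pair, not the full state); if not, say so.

step 14, y = -24

Recomputing the run from the initial state:
step 1: x = 2, y = -11
step 2: x = 3, y = -20
step 3: x = -1, y = -15
step 4: x = 0, y = -9
step 5: x = -4, y = -17
step 6: x = -2, y = -19
step 7: x = 4, y = -28
step 8: x = 7, y = -19
step 9: x = -1, y = -25
step 10: x = -9, y = -30
step 11: x = -5, y = -30
step 12: x = 2, y = -31
step 13: x = 8, y = -33
step 14: x = 8, y = -24
The first disagreement with the transcript is at step 14, where the value should be y = -24.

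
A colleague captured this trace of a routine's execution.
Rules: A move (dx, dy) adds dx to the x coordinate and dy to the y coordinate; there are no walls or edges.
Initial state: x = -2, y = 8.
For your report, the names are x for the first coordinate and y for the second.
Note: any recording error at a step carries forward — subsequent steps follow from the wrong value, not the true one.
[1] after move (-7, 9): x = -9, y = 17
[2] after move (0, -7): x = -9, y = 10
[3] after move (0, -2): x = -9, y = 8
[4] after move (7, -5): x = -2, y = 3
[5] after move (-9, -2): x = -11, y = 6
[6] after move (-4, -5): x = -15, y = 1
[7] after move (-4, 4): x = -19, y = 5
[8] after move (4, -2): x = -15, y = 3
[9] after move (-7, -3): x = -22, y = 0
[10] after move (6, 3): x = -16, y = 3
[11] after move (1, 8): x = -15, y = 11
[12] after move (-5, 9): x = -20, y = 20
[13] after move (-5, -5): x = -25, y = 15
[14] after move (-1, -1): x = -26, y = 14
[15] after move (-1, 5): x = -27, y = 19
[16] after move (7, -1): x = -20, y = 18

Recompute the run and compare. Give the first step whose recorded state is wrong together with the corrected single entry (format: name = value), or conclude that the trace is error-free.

step 5, y = 1

step 1: x = -2 + (-7) = -9, y = 8 + (9) = 17 -> agrees with the trace
step 2: x = -9 + (0) = -9, y = 17 + (-7) = 10 -> same as recorded
step 3: x = -9 + (0) = -9, y = 10 + (-2) = 8 -> matches
step 4: x = -9 + (7) = -2, y = 8 + (-5) = 3 -> verified
step 5: x = -2 + (-9) = -11, y = 3 + (-2) = 1 -> the trace disagrees here
First deviation found at step 5; the corrected entry is y = 1.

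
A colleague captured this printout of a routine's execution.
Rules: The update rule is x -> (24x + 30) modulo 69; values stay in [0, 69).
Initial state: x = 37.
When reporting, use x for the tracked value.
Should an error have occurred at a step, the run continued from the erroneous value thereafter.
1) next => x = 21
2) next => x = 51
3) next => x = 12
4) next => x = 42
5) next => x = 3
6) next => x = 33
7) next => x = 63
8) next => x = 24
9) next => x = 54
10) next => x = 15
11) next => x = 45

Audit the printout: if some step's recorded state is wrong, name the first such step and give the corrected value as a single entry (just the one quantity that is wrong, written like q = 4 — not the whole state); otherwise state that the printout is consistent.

Recomputing the run from the initial state:
step 1: x = 21
step 2: x = 51
step 3: x = 12
step 4: x = 42
step 5: x = 3
step 6: x = 33
step 7: x = 63
step 8: x = 24
step 9: x = 54
step 10: x = 15
step 11: x = 45
This matches the printout at every step.

no error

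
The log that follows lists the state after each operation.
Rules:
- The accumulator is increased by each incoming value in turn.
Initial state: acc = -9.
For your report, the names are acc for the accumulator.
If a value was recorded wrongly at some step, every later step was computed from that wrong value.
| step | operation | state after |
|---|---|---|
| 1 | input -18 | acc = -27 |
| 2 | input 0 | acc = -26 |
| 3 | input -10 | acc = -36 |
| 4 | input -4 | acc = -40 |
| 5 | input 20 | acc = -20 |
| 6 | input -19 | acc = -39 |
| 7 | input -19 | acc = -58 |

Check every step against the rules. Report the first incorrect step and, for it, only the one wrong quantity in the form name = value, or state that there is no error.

step 2, acc = -27

step 1: acc = -9 + -18 = -27 -> confirmed correct
step 2: acc = -27 + 0 = -27 -> a discrepancy with the log
So the first discrepancy is step 2, where the right value is acc = -27.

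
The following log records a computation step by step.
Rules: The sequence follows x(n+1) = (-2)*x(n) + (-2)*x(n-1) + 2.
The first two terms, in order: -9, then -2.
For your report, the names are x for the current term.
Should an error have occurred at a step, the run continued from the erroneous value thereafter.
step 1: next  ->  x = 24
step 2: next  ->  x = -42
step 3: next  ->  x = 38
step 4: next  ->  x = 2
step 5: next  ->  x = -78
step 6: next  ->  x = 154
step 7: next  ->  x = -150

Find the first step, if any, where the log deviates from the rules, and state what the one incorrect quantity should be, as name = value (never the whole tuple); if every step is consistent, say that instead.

Recomputing the run from the initial state:
step 1: x = 24
step 2: x = -42
step 3: x = 38
step 4: x = 10
step 5: x = -94
step 6: x = 170
step 7: x = -150
The first disagreement with the log is at step 4, where the value should be x = 10.

step 4, x = 10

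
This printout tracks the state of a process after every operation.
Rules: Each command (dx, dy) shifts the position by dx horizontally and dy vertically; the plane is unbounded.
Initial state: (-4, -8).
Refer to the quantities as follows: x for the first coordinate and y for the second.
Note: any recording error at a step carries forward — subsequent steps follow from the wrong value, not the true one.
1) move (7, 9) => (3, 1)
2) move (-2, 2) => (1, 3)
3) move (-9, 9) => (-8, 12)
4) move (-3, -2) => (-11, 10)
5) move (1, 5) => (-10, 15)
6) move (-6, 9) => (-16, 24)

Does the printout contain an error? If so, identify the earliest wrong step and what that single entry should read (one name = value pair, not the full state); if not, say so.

no error

step 1: x = -4 + (7) = 3, y = -8 + (9) = 1 -> matches
step 2: x = 3 + (-2) = 1, y = 1 + (2) = 3 -> consistent with the printout
step 3: x = 1 + (-9) = -8, y = 3 + (9) = 12 -> consistent with the printout
step 4: x = -8 + (-3) = -11, y = 12 + (-2) = 10 -> no discrepancy
step 5: x = -11 + (1) = -10, y = 10 + (5) = 15 -> in agreement
step 6: x = -10 + (-6) = -16, y = 15 + (9) = 24 -> agrees with the printout
All entries verified; no error found.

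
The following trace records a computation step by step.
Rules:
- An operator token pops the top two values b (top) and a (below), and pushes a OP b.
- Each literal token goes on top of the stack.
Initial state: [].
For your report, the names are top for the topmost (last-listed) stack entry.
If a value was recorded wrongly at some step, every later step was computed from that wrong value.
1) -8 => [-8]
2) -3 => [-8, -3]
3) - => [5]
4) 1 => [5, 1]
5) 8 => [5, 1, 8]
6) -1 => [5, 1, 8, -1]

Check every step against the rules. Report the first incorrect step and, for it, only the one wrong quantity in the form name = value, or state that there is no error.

step 3, top = -5

Recomputing the run from the initial state:
step 1: [-8]
step 2: [-8, -3]
step 3: [-5]
step 4: [-5, 1]
step 5: [-5, 1, 8]
step 6: [-5, 1, 8, -1]
The first disagreement with the trace is at step 3, where the value should be top = -5.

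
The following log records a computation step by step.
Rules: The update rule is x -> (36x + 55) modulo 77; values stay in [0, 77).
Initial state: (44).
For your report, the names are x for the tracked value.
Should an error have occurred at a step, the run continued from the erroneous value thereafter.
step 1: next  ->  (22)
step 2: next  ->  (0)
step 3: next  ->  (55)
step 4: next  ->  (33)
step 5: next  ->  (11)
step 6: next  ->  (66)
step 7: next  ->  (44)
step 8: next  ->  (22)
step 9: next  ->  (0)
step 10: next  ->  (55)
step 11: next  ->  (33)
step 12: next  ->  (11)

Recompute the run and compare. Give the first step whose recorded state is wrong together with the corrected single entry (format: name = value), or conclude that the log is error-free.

step 1: x = (36*44 + 55) mod 77 = 22 -> consistent with the log
step 2: x = (36*22 + 55) mod 77 = 0 -> consistent with the log
step 3: x = (36*0 + 55) mod 77 = 55 -> confirmed correct
step 4: x = (36*55 + 55) mod 77 = 33 -> in agreement
step 5: x = (36*33 + 55) mod 77 = 11 -> matches
step 6: x = (36*11 + 55) mod 77 = 66 -> exactly as logged
step 7: x = (36*66 + 55) mod 77 = 44 -> exactly as logged
step 8: x = (36*44 + 55) mod 77 = 22 -> exactly as logged
step 9: x = (36*22 + 55) mod 77 = 0 -> verified
step 10: x = (36*0 + 55) mod 77 = 55 -> no discrepancy
step 11: x = (36*55 + 55) mod 77 = 33 -> same as recorded
step 12: x = (36*33 + 55) mod 77 = 11 -> confirmed correct
All entries verified; no error found.

no error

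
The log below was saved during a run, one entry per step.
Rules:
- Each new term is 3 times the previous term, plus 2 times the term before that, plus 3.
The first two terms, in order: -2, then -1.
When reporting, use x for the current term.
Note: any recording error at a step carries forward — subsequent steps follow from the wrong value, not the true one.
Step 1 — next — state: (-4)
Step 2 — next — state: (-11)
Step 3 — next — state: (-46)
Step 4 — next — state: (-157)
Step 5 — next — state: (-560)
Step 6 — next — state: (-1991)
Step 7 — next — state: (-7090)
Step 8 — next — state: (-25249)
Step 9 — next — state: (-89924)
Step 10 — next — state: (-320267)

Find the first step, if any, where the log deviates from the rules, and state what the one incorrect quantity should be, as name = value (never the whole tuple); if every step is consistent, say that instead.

step 1: x = 3*(-1) + (2)*(-2) + (3) = -4 -> checks out
step 2: x = 3*(-4) + (2)*(-1) + (3) = -11 -> consistent with the log
step 3: x = 3*(-11) + (2)*(-4) + (3) = -38 -> the recorded entry deviates here
Conclusion: step 3 carries the first error; the entry should be x = -38.

step 3, x = -38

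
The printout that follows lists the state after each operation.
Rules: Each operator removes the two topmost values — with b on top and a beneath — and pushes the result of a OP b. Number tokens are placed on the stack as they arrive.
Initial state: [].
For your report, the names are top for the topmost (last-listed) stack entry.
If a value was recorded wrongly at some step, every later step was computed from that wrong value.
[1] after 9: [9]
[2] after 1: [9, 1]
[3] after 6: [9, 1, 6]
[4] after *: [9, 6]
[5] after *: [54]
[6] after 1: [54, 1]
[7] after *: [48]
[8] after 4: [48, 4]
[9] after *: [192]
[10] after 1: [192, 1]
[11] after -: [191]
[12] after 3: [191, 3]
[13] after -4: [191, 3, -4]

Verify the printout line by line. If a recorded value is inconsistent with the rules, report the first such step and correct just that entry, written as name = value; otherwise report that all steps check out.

step 7, top = 54

step 1: push 9: top = 9 -> agrees with the printout
step 2: push 1: top = 1 -> no discrepancy
step 3: push 6: top = 6 -> checks out
step 4: 1 * 6 = 6 -> no discrepancy
step 5: 9 * 6 = 54 -> matches
step 6: push 1: top = 1 -> verified
step 7: 54 * 1 = 54 -> the recorded entry deviates here
That makes step 7 the first incorrect line — top = 54 is what it should show.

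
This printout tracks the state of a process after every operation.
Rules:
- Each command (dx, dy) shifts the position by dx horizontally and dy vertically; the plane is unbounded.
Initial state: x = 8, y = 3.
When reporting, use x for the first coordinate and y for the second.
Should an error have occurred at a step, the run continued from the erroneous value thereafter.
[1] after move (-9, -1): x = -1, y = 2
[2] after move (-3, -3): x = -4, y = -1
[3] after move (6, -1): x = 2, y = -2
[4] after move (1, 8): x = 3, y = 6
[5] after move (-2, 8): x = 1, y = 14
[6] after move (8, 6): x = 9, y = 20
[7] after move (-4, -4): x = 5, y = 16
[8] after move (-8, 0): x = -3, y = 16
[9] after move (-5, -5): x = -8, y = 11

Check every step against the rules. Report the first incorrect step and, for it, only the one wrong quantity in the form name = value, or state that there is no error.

no error

Recomputing the run from the initial state:
step 1: x = -1, y = 2
step 2: x = -4, y = -1
step 3: x = 2, y = -2
step 4: x = 3, y = 6
step 5: x = 1, y = 14
step 6: x = 9, y = 20
step 7: x = 5, y = 16
step 8: x = -3, y = 16
step 9: x = -8, y = 11
This matches the printout at every step.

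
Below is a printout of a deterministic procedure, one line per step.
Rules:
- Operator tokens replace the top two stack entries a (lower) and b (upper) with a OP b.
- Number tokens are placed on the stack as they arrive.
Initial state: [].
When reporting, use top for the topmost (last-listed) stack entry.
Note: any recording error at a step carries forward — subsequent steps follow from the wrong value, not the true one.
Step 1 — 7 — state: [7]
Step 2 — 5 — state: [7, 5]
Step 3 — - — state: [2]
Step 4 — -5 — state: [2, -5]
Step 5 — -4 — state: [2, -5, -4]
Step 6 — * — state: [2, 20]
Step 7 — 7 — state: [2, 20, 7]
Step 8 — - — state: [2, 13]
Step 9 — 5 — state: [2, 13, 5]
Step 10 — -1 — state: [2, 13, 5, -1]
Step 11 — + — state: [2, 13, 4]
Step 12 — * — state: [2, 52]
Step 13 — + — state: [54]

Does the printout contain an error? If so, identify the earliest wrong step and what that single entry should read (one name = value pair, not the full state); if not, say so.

Recomputing the run from the initial state:
step 1: [7]
step 2: [7, 5]
step 3: [2]
step 4: [2, -5]
step 5: [2, -5, -4]
step 6: [2, 20]
step 7: [2, 20, 7]
step 8: [2, 13]
step 9: [2, 13, 5]
step 10: [2, 13, 5, -1]
step 11: [2, 13, 4]
step 12: [2, 52]
step 13: [54]
This matches the printout at every step.

no error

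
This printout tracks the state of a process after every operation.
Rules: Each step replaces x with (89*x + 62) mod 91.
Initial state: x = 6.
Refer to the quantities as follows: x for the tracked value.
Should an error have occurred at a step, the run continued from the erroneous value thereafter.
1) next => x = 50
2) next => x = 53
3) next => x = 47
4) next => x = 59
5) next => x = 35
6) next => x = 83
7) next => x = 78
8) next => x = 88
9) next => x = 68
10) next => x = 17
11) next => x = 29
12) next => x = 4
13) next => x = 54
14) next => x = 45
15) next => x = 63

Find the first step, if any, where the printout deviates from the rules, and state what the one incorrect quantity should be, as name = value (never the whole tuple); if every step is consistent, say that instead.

1. x = (89*6 + 62) mod 91 = 50 (checks out)
2. x = (89*50 + 62) mod 91 = 53 (checks out)
3. x = (89*53 + 62) mod 91 = 47 (confirmed correct)
4. x = (89*47 + 62) mod 91 = 59 (matches)
5. x = (89*59 + 62) mod 91 = 35 (verified)
6. x = (89*35 + 62) mod 91 = 83 (matches)
7. x = (89*83 + 62) mod 91 = 78 (checks out)
8. x = (89*78 + 62) mod 91 = 88 (verified)
9. x = (89*88 + 62) mod 91 = 68 (matches)
10. x = (89*68 + 62) mod 91 = 17 (confirmed correct)
11. x = (89*17 + 62) mod 91 = 28 (the entry is off here)
First deviation found at step 11; the corrected entry is x = 28.

step 11, x = 28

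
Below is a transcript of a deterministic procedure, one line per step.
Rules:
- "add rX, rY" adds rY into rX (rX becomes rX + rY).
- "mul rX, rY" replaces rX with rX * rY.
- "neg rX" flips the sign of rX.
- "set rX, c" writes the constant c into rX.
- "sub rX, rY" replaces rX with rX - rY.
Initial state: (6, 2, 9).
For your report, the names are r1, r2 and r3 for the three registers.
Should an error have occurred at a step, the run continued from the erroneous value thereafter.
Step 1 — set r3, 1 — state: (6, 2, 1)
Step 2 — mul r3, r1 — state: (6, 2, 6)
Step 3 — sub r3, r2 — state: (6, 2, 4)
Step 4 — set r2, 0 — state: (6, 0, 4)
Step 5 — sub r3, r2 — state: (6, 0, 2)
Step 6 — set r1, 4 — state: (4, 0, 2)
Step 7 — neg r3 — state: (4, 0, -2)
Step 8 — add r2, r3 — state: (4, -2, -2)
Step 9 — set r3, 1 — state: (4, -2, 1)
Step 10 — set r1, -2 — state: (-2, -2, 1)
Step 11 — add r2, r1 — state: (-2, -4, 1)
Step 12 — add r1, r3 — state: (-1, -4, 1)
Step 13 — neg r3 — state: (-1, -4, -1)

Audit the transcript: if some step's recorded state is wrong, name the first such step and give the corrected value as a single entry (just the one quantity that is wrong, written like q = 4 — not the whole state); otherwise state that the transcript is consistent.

Recomputing the run from the initial state:
step 1: r1 = 6, r2 = 2, r3 = 1
step 2: r1 = 6, r2 = 2, r3 = 6
step 3: r1 = 6, r2 = 2, r3 = 4
step 4: r1 = 6, r2 = 0, r3 = 4
step 5: r1 = 6, r2 = 0, r3 = 4
step 6: r1 = 4, r2 = 0, r3 = 4
step 7: r1 = 4, r2 = 0, r3 = -4
step 8: r1 = 4, r2 = -4, r3 = -4
step 9: r1 = 4, r2 = -4, r3 = 1
step 10: r1 = -2, r2 = -4, r3 = 1
step 11: r1 = -2, r2 = -6, r3 = 1
step 12: r1 = -1, r2 = -6, r3 = 1
step 13: r1 = -1, r2 = -6, r3 = -1
The first disagreement with the transcript is at step 5, where the value should be r3 = 4.

step 5, r3 = 4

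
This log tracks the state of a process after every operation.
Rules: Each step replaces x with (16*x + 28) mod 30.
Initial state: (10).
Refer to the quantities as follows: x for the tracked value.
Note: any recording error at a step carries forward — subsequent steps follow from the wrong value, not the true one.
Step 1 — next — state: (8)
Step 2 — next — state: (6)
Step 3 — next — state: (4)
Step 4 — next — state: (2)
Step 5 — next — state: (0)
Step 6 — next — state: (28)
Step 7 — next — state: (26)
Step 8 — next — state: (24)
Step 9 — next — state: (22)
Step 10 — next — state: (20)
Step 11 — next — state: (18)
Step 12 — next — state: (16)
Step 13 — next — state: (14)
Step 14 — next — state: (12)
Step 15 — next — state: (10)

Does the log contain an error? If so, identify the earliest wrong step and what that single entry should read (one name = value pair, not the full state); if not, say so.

Recomputing the run from the initial state:
step 1: x = 8
step 2: x = 6
step 3: x = 4
step 4: x = 2
step 5: x = 0
step 6: x = 28
step 7: x = 26
step 8: x = 24
step 9: x = 22
step 10: x = 20
step 11: x = 18
step 12: x = 16
step 13: x = 14
step 14: x = 12
step 15: x = 10
This matches the log at every step.

no error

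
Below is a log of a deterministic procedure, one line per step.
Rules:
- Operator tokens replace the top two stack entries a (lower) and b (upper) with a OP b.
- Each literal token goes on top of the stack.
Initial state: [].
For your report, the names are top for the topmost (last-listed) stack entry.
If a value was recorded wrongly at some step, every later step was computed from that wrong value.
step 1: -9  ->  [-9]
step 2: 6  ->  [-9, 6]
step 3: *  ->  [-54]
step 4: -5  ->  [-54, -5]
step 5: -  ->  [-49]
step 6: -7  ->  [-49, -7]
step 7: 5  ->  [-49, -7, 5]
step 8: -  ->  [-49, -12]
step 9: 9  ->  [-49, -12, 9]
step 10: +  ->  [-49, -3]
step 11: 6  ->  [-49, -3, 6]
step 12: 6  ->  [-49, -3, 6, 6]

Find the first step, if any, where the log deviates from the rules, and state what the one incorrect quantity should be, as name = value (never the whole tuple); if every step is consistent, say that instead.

no error

Recomputing the run from the initial state:
step 1: [-9]
step 2: [-9, 6]
step 3: [-54]
step 4: [-54, -5]
step 5: [-49]
step 6: [-49, -7]
step 7: [-49, -7, 5]
step 8: [-49, -12]
step 9: [-49, -12, 9]
step 10: [-49, -3]
step 11: [-49, -3, 6]
step 12: [-49, -3, 6, 6]
This matches the log at every step.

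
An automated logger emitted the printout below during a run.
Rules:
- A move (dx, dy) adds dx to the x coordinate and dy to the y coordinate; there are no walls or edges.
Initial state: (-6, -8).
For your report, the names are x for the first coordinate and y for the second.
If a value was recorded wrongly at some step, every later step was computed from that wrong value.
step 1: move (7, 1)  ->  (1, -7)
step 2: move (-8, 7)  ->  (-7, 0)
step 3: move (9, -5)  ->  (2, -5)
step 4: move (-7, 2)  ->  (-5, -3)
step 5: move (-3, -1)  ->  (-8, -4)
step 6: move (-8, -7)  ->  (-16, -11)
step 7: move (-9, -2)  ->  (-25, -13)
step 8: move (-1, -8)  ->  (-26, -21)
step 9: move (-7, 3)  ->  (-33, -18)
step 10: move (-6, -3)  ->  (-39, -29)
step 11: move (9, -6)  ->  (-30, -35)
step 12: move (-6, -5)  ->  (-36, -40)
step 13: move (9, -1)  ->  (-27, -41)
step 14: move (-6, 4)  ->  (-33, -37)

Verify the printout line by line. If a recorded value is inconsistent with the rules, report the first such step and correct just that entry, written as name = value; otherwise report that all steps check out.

step 10, y = -21

1. x = -6 + (7) = 1, y = -8 + (1) = -7 (exactly as logged)
2. x = 1 + (-8) = -7, y = -7 + (7) = 0 (matches)
3. x = -7 + (9) = 2, y = 0 + (-5) = -5 (checks out)
4. x = 2 + (-7) = -5, y = -5 + (2) = -3 (checks out)
5. x = -5 + (-3) = -8, y = -3 + (-1) = -4 (verified)
6. x = -8 + (-8) = -16, y = -4 + (-7) = -11 (no discrepancy)
7. x = -16 + (-9) = -25, y = -11 + (-2) = -13 (checks out)
8. x = -25 + (-1) = -26, y = -13 + (-8) = -21 (matches)
9. x = -26 + (-7) = -33, y = -21 + (3) = -18 (confirmed correct)
10. x = -33 + (-6) = -39, y = -18 + (-3) = -21 (the recorded entry deviates here)
First incorrect step: 10; the correct value is y = -21.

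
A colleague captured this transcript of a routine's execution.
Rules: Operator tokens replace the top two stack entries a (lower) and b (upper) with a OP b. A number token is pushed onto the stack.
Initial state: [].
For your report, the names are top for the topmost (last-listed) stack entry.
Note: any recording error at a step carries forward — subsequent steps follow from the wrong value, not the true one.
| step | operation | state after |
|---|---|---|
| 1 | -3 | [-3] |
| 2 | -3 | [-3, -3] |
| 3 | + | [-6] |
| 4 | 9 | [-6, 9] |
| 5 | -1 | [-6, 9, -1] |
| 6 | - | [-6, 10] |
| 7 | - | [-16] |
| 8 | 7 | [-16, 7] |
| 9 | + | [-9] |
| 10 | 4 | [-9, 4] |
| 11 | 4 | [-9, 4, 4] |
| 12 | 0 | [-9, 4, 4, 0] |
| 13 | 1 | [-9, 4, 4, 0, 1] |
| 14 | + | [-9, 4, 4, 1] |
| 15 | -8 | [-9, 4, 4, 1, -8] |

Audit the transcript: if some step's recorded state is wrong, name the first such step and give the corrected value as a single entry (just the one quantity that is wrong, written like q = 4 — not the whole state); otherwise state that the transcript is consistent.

no error

Recomputing the run from the initial state:
step 1: [-3]
step 2: [-3, -3]
step 3: [-6]
step 4: [-6, 9]
step 5: [-6, 9, -1]
step 6: [-6, 10]
step 7: [-16]
step 8: [-16, 7]
step 9: [-9]
step 10: [-9, 4]
step 11: [-9, 4, 4]
step 12: [-9, 4, 4, 0]
step 13: [-9, 4, 4, 0, 1]
step 14: [-9, 4, 4, 1]
step 15: [-9, 4, 4, 1, -8]
This matches the transcript at every step.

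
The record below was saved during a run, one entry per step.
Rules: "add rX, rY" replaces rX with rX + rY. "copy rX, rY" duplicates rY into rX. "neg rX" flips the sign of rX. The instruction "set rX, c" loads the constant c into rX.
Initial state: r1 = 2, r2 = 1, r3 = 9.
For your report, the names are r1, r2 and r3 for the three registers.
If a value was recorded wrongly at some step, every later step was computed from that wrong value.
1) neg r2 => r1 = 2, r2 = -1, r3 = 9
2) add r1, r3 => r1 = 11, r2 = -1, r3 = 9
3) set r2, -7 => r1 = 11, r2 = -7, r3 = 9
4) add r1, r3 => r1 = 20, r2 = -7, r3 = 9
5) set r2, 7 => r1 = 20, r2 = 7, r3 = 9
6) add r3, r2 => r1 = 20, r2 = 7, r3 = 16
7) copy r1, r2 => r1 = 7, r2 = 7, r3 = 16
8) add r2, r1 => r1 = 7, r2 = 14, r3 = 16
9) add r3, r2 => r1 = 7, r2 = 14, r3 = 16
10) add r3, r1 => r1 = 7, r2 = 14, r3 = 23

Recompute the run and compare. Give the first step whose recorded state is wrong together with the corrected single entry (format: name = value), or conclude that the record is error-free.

Recomputing the run from the initial state:
step 1: r1 = 2, r2 = -1, r3 = 9
step 2: r1 = 11, r2 = -1, r3 = 9
step 3: r1 = 11, r2 = -7, r3 = 9
step 4: r1 = 20, r2 = -7, r3 = 9
step 5: r1 = 20, r2 = 7, r3 = 9
step 6: r1 = 20, r2 = 7, r3 = 16
step 7: r1 = 7, r2 = 7, r3 = 16
step 8: r1 = 7, r2 = 14, r3 = 16
step 9: r1 = 7, r2 = 14, r3 = 30
step 10: r1 = 7, r2 = 14, r3 = 37
The first disagreement with the record is at step 9, where the value should be r3 = 30.

step 9, r3 = 30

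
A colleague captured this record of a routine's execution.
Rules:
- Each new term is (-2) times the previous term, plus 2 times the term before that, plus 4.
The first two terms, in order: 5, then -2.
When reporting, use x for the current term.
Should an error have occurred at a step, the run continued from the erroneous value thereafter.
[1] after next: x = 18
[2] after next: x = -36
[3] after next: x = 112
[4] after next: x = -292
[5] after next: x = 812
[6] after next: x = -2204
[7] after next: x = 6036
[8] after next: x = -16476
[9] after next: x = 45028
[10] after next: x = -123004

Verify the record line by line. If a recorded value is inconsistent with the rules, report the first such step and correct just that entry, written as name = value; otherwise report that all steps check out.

no error

Step 1: x = -2*(-2) + (2)*(5) + (4) = 18 — agrees with the record.
Step 2: x = -2*(18) + (2)*(-2) + (4) = -36 — agrees with the record.
Step 3: x = -2*(-36) + (2)*(18) + (4) = 112 — exactly as logged.
Step 4: x = -2*(112) + (2)*(-36) + (4) = -292 — no discrepancy.
Step 5: x = -2*(-292) + (2)*(112) + (4) = 812 — matches.
Step 6: x = -2*(812) + (2)*(-292) + (4) = -2204 — no discrepancy.
Step 7: x = -2*(-2204) + (2)*(812) + (4) = 6036 — verified.
Step 8: x = -2*(6036) + (2)*(-2204) + (4) = -16476 — verified.
Step 9: x = -2*(-16476) + (2)*(6036) + (4) = 45028 — same as recorded.
Step 10: x = -2*(45028) + (2)*(-16476) + (4) = -123004 — checks out.
Every step is consistent.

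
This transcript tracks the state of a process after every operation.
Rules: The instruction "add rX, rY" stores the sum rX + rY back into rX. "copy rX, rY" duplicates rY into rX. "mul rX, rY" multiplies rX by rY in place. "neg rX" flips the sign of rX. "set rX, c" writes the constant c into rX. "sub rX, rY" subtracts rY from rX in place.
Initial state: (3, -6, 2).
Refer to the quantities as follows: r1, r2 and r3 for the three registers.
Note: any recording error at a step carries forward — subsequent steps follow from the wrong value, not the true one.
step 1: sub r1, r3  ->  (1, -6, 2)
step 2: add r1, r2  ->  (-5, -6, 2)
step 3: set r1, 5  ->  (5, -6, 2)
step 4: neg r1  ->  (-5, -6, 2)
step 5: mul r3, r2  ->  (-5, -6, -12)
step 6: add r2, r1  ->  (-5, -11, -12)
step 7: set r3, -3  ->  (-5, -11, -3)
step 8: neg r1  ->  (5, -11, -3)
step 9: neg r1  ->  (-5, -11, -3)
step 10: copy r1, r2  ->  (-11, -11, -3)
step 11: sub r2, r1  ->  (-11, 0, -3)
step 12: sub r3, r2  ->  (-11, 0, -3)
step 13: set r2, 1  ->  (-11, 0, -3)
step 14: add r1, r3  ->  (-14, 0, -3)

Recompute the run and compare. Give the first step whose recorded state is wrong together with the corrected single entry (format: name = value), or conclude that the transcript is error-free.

step 1: r1 = 3 - 2 = 1 -> agrees with the transcript
step 2: r1 = 1 + -6 = -5 -> matches
step 3: r1 = 5 -> checks out
step 4: r1 = -(5) = -5 -> in agreement
step 5: r3 = 2 * -6 = -12 -> same as recorded
step 6: r2 = -6 + -5 = -11 -> checks out
step 7: r3 = -3 -> agrees with the transcript
step 8: r1 = -(-5) = 5 -> verified
step 9: r1 = -(5) = -5 -> in agreement
step 10: r1 = -11 -> in agreement
step 11: r2 = -11 - -11 = 0 -> agrees with the transcript
step 12: r3 = -3 - 0 = -3 -> exactly as logged
step 13: r2 = 1 -> the transcript disagrees here
Conclusion: step 13 carries the first error; the entry should be r2 = 1.

step 13, r2 = 1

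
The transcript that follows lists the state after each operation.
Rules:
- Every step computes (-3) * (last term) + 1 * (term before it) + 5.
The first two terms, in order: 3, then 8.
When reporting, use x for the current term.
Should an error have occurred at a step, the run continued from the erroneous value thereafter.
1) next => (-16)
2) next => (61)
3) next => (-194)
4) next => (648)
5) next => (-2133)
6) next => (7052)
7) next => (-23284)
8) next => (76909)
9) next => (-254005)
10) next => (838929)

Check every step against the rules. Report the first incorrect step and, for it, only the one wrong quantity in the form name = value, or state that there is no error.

step 9, x = -254006

step 1: x = -3*(8) + (1)*(3) + (5) = -16 -> checks out
step 2: x = -3*(-16) + (1)*(8) + (5) = 61 -> in agreement
step 3: x = -3*(61) + (1)*(-16) + (5) = -194 -> confirmed correct
step 4: x = -3*(-194) + (1)*(61) + (5) = 648 -> agrees with the transcript
step 5: x = -3*(648) + (1)*(-194) + (5) = -2133 -> agrees with the transcript
step 6: x = -3*(-2133) + (1)*(648) + (5) = 7052 -> same as recorded
step 7: x = -3*(7052) + (1)*(-2133) + (5) = -23284 -> confirmed correct
step 8: x = -3*(-23284) + (1)*(7052) + (5) = 76909 -> exactly as logged
step 9: x = -3*(76909) + (1)*(-23284) + (5) = -254006 -> the transcript has a different value
That makes step 9 the first incorrect line — x = -254006 is what it should show.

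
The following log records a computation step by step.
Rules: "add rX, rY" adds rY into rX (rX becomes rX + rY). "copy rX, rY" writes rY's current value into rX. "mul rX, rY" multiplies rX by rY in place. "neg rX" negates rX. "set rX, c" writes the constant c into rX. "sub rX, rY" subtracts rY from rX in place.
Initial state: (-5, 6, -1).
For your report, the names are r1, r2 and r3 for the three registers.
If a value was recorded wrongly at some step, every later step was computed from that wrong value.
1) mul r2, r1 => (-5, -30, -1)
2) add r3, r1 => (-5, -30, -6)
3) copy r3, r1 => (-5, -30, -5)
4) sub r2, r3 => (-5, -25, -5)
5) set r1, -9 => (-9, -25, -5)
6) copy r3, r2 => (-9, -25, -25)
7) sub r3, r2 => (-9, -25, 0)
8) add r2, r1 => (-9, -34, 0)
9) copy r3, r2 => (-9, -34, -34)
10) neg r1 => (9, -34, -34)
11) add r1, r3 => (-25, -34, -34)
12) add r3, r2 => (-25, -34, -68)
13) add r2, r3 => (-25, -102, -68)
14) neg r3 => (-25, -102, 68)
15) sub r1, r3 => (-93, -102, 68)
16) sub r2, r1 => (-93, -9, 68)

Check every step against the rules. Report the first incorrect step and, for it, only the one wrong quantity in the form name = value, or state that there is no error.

1. r2 = 6 * -5 = -30 (verified)
2. r3 = -1 + -5 = -6 (matches)
3. r3 = -5 (no discrepancy)
4. r2 = -30 - -5 = -25 (confirmed correct)
5. r1 = -9 (consistent with the log)
6. r3 = -25 (exactly as logged)
7. r3 = -25 - -25 = 0 (exactly as logged)
8. r2 = -25 + -9 = -34 (agrees with the log)
9. r3 = -34 (checks out)
10. r1 = -(-9) = 9 (checks out)
11. r1 = 9 + -34 = -25 (verified)
12. r3 = -34 + -34 = -68 (same as recorded)
13. r2 = -34 + -68 = -102 (verified)
14. r3 = -(-68) = 68 (same as recorded)
15. r1 = -25 - 68 = -93 (matches)
16. r2 = -102 - -93 = -9 (same as recorded)
Nothing is out of place; the run is error-free.

no error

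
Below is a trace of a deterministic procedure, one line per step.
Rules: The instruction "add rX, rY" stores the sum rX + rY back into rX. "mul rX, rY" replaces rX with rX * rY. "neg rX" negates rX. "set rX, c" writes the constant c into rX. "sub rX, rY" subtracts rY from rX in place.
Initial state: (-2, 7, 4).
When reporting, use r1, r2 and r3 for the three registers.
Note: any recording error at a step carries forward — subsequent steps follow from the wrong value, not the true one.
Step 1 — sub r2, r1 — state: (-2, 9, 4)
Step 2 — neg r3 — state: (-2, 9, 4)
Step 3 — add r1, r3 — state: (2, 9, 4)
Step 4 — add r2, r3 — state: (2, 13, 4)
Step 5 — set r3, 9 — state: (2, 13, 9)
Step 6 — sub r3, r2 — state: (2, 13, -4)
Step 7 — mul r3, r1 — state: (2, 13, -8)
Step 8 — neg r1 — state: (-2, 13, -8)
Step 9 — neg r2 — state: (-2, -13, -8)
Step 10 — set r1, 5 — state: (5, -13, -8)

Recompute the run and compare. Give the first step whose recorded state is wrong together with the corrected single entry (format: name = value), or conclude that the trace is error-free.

step 2, r3 = -4

Recomputing the run from the initial state:
step 1: r1 = -2, r2 = 9, r3 = 4
step 2: r1 = -2, r2 = 9, r3 = -4
step 3: r1 = -6, r2 = 9, r3 = -4
step 4: r1 = -6, r2 = 5, r3 = -4
step 5: r1 = -6, r2 = 5, r3 = 9
step 6: r1 = -6, r2 = 5, r3 = 4
step 7: r1 = -6, r2 = 5, r3 = -24
step 8: r1 = 6, r2 = 5, r3 = -24
step 9: r1 = 6, r2 = -5, r3 = -24
step 10: r1 = 5, r2 = -5, r3 = -24
The first disagreement with the trace is at step 2, where the value should be r3 = -4.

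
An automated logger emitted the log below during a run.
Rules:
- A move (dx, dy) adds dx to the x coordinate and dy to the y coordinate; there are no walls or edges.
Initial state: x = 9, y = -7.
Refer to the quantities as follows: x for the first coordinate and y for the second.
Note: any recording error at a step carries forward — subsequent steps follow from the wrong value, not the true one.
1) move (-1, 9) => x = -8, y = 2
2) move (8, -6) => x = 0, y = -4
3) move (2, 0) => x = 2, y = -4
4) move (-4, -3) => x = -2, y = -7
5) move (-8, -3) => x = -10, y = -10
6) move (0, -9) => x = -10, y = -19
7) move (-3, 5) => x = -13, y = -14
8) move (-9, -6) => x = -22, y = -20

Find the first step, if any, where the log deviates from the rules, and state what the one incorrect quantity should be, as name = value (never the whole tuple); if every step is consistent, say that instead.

step 1, x = 8

Recomputing the run from the initial state:
step 1: x = 8, y = 2
step 2: x = 16, y = -4
step 3: x = 18, y = -4
step 4: x = 14, y = -7
step 5: x = 6, y = -10
step 6: x = 6, y = -19
step 7: x = 3, y = -14
step 8: x = -6, y = -20
The first disagreement with the log is at step 1, where the value should be x = 8.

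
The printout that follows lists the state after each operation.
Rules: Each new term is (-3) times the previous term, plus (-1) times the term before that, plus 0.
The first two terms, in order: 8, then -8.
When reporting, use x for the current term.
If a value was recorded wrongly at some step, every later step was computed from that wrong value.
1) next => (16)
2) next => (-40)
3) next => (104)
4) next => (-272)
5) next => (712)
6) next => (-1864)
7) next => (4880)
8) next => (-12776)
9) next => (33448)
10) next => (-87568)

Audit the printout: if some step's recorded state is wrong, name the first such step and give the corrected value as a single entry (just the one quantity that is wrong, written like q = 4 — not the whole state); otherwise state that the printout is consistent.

Recomputing the run from the initial state:
step 1: x = 16
step 2: x = -40
step 3: x = 104
step 4: x = -272
step 5: x = 712
step 6: x = -1864
step 7: x = 4880
step 8: x = -12776
step 9: x = 33448
step 10: x = -87568
This matches the printout at every step.

no error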